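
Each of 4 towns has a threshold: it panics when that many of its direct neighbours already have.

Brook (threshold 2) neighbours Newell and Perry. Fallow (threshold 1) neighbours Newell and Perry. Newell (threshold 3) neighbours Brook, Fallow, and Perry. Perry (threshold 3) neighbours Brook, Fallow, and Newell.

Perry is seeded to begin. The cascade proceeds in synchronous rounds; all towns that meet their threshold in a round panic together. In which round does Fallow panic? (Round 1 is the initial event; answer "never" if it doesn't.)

2

Round 1 — Perry panics (initial).
Round 2 — checking thresholds:
  Brook: 1 of 2 neighbours < 2, not yet.
  Fallow: 1 of 2 neighbours ≥ 1, panics.
  Newell: 1 of 3 neighbours < 3, not yet.
Round 3 — no new panics; cascade stops.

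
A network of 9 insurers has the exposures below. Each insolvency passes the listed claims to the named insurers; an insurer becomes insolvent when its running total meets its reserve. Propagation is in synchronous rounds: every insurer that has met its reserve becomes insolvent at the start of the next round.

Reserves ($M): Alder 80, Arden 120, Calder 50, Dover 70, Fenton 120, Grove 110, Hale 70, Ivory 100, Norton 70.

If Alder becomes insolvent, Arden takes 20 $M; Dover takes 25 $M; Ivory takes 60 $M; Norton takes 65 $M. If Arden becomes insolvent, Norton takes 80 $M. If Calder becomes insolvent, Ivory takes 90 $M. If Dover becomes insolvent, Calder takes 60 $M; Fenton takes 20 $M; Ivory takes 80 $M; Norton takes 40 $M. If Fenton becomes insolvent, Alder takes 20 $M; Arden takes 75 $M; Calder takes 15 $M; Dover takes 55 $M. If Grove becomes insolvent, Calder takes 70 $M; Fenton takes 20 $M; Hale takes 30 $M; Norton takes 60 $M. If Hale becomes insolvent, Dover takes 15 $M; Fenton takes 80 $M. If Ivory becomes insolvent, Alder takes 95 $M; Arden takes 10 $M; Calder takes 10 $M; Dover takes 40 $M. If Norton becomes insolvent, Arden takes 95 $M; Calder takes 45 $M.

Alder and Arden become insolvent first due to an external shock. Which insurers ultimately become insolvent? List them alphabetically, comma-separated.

Alder, Arden, Norton

Round 1 — Alder, Arden become insolvent (initial).
  Dover: +25 → 25 < 70
  Ivory: +60 → 60 < 100
  Norton: +65+80 → 145 ≥ 70
Round 2 — Norton becomes insolvent.
  Calder: +45 → 45 < 50
No further insolvencies.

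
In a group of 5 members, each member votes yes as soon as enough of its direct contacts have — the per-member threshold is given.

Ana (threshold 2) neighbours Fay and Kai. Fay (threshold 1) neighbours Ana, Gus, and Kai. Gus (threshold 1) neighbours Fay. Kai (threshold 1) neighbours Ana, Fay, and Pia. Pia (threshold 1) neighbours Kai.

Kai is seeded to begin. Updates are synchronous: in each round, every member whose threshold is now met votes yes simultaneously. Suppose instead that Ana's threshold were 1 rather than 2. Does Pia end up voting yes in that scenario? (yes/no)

yes

With Ana's threshold at 1:
Round 1 — Kai votes yes (initial).
Round 2 — checking thresholds:
  Ana: 1 of 2 neighbours ≥ 1, votes yes.
  Fay: 1 of 3 neighbours ≥ 1, votes yes.
  Pia: 1 of 1 neighbours ≥ 1, votes yes.
Round 3 — checking thresholds:
  Gus: 1 of 1 neighbours ≥ 1, votes yes.
Round 4 — no new yes votes; cascade stops.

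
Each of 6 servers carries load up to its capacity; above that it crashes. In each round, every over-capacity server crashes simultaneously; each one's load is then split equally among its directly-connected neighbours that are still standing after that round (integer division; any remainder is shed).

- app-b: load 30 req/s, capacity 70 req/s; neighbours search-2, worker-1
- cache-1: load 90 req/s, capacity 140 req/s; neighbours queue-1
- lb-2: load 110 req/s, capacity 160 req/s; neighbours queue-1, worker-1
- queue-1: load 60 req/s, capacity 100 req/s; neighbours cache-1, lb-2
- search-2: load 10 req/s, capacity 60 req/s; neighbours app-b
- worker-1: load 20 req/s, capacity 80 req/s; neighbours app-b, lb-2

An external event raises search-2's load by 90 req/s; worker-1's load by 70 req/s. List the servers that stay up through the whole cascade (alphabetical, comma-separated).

Round 1 — search-2 at 100 > 60; worker-1 at 90 > 80. search-2, worker-1 crash.
  search-2 sheds 100 req/s to app-b: 100 each.
    app-b: 30+100 = 130 > 70
  worker-1 sheds 90 req/s to app-b, lb-2: 45 each.
    app-b: 130+45 = 175 > 70
    lb-2: 110+45 = 155 ≤ 160
Round 2 — app-b crashes.
  app-b sheds 175 req/s: no online neighbours, lost.
No further crashes.

cache-1, lb-2, queue-1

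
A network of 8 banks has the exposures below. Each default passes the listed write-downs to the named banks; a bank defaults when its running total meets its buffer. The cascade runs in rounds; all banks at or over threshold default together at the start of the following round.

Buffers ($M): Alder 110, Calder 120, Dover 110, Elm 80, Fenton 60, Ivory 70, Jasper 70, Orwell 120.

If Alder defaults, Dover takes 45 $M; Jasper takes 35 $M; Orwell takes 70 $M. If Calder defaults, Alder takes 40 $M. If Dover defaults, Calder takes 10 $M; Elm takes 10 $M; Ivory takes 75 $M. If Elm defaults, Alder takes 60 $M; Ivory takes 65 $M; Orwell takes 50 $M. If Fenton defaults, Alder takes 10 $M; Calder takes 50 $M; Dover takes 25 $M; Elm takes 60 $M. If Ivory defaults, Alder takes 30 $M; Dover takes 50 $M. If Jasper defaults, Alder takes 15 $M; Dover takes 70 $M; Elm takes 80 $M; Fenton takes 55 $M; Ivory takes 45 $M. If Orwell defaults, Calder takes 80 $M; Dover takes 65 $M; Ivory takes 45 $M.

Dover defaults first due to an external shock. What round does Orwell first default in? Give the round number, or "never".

Round 1 — Dover defaults (initial).
  Calder: +10 → 10 < 120
  Elm: +10 → 10 < 80
  Ivory: +75 → 75 ≥ 70
Round 2 — Ivory defaults.
  Alder: +30 → 30 < 110
No further defaults.

never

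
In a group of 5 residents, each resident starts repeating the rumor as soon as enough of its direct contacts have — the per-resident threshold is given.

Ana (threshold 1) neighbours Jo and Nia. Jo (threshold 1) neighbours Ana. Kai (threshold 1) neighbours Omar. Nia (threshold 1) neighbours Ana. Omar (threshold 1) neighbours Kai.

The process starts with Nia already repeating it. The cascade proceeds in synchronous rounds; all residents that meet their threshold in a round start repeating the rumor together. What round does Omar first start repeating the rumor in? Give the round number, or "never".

never

Round 1 — Nia starts repeating the rumor (initial).
Round 2 — checking thresholds:
  Ana: 1 of 2 neighbours ≥ 1, starts repeating the rumor.
Round 3 — checking thresholds:
  Jo: 1 of 1 neighbours ≥ 1, starts repeating the rumor.
Round 4 — no new spreads; cascade stops.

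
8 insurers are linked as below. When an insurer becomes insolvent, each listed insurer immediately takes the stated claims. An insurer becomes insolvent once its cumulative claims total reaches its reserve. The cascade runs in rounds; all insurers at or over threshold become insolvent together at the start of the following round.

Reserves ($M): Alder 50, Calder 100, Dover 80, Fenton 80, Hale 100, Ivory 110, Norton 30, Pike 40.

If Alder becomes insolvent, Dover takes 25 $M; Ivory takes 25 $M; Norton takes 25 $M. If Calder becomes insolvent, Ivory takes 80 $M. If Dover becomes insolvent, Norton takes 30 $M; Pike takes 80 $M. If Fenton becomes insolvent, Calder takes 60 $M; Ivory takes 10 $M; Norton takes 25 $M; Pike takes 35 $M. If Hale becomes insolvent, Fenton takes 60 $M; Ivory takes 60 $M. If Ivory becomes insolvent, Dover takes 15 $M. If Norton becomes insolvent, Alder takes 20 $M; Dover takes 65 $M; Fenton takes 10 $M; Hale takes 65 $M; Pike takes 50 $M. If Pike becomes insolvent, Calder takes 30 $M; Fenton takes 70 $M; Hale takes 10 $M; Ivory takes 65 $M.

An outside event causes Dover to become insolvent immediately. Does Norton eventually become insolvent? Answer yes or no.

yes

Round 1 — Dover becomes insolvent (initial).
  Norton: +30 → 30 ≥ 30
  Pike: +80 → 80 ≥ 40
Round 2 — Norton, Pike become insolvent.
  Alder: +20 → 20 < 50
  Calder: +30 → 30 < 100
  Fenton: +10+70 → 80 ≥ 80
  Hale: +65+10 → 75 < 100
  Ivory: +65 → 65 < 110
Round 3 — Fenton becomes insolvent.
  Calder: +60 → 90 < 100
  Ivory: +10 → 75 < 110
No further insolvencies.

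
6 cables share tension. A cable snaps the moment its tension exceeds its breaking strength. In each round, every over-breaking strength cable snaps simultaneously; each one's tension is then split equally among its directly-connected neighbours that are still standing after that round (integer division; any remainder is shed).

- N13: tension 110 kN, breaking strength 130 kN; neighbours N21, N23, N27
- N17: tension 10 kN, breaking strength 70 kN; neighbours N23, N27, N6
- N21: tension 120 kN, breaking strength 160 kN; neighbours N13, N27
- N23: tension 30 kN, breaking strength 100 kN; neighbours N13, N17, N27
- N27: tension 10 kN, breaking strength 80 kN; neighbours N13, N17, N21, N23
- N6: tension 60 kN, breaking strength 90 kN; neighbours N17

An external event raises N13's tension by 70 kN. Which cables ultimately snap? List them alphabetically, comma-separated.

N13, N17, N21, N23, N27, N6

Round 1 — N13 at 180 > 130. N13 snaps.
  N13 sheds 180 kN to N21, N23, N27: 60 each.
    N21: 120+60 = 180 > 160
    N23: 30+60 = 90 ≤ 100
    N27: 10+60 = 70 ≤ 80
Round 2 — N21 snaps.
  N21 sheds 180 kN to N27: 180 each.
    N27: 70+180 = 250 > 80
Round 3 — N27 snaps.
  N27 sheds 250 kN to N17, N23: 125 each.
    N17: 10+125 = 135 > 70
    N23: 90+125 = 215 > 100
Round 4 — N17, N23 snap.
  N17 sheds 135 kN to N6: 135 each.
    N6: 60+135 = 195 > 90
  N23 sheds 215 kN: no online neighbours, lost.
Round 5 — N6 snaps.
  N6 sheds 195 kN: no online neighbours, lost.
No further breaks.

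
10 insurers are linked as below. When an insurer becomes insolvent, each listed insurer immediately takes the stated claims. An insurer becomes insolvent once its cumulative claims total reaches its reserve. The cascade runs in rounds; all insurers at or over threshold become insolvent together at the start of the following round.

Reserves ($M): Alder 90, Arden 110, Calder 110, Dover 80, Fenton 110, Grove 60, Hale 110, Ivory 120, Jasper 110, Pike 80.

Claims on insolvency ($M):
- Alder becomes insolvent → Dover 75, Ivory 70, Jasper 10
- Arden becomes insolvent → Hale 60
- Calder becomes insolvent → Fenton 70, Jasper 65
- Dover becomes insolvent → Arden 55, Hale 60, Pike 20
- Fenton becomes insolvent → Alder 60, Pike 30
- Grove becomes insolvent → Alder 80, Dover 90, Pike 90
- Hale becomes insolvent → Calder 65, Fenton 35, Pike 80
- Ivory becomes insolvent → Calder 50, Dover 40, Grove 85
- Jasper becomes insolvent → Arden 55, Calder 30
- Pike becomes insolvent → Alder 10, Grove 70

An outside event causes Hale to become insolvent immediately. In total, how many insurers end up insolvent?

5

Round 1 — Hale becomes insolvent (initial).
  Calder: +65 → 65 < 110
  Fenton: +35 → 35 < 110
  Pike: +80 → 80 ≥ 80
Round 2 — Pike becomes insolvent.
  Alder: +10 → 10 < 90
  Grove: +70 → 70 ≥ 60
Round 3 — Grove becomes insolvent.
  Alder: +80 → 90 ≥ 90
  Dover: +90 → 90 ≥ 80
Round 4 — Alder, Dover become insolvent.
  Arden: +55 → 55 < 110
  Ivory: +70 → 70 < 120
  Jasper: +10 → 10 < 110
No further insolvencies.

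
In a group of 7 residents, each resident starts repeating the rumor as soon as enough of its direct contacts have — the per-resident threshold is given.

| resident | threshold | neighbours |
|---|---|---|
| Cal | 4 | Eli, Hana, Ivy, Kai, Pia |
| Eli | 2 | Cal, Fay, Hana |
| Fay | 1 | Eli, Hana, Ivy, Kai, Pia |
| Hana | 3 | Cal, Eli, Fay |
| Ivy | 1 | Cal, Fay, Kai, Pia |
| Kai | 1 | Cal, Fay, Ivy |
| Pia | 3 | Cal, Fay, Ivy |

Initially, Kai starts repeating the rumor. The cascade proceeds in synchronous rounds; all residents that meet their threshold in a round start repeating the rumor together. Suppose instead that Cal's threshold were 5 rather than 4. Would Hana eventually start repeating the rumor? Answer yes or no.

no

With Cal's threshold at 5:
Round 1 — Kai starts repeating the rumor (initial).
Round 2 — checking thresholds:
  Cal: 1 of 5 neighbours < 5, below threshold.
  Fay: 1 of 5 neighbours ≥ 1, starts repeating the rumor.
  Ivy: 1 of 4 neighbours ≥ 1, starts repeating the rumor.
Round 3 — no new spreads; cascade stops.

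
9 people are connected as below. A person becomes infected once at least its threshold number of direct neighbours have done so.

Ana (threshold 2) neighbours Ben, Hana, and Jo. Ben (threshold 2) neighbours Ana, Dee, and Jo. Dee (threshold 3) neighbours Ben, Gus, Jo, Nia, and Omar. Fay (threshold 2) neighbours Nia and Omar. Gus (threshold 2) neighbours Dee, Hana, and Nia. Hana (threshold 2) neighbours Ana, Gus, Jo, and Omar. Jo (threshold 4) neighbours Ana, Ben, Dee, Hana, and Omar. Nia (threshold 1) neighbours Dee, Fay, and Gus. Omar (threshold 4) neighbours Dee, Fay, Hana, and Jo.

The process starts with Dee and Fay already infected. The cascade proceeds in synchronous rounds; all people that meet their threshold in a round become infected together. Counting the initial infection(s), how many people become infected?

4

Round 1 — Dee, Fay become infected (initial).
Round 2 — checking thresholds:
  Ben: 1 of 3 neighbours < 2, below threshold.
  Gus: 1 of 3 neighbours < 2, below threshold.
  Jo: 1 of 5 neighbours < 4, below threshold.
  Nia: 2 of 3 neighbours ≥ 1, becomes infected.
  Omar: 2 of 4 neighbours < 4, below threshold.
Round 3 — checking thresholds:
  Ben: 1 of 3 neighbours < 2, below threshold.
  Gus: 2 of 3 neighbours ≥ 2, becomes infected.
  Jo: 1 of 5 neighbours < 4, below threshold.
  Omar: 2 of 4 neighbours < 4, below threshold.
Round 4 — no new infections; cascade stops.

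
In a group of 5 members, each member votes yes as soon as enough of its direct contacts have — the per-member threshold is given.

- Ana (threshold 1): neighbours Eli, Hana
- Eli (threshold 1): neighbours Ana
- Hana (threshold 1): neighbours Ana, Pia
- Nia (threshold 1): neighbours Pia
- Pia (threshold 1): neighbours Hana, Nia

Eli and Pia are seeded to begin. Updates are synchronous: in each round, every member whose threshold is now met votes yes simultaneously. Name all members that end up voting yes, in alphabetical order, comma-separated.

Round 1 — Eli, Pia vote yes (initial).
Round 2 — checking thresholds:
  Ana: 1 of 2 neighbours ≥ 1, votes yes.
  Hana: 1 of 2 neighbours ≥ 1, votes yes.
  Nia: 1 of 1 neighbours ≥ 1, votes yes.
Round 3 — no new yes votes; cascade stops.

Ana, Eli, Hana, Nia, Pia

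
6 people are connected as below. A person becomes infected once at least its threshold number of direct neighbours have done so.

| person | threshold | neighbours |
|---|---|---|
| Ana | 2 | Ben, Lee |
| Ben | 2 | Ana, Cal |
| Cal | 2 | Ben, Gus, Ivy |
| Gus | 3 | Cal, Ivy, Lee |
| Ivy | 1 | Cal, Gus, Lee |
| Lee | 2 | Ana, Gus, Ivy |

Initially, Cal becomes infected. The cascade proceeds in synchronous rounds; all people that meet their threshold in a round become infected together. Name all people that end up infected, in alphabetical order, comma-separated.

Cal, Ivy

Round 1 — Cal becomes infected (initial).
Round 2 — checking thresholds:
  Ben: 1 of 2 neighbours < 2, not yet.
  Gus: 1 of 3 neighbours < 3, not yet.
  Ivy: 1 of 3 neighbours ≥ 1, becomes infected.
Round 3 — no new infections; cascade stops.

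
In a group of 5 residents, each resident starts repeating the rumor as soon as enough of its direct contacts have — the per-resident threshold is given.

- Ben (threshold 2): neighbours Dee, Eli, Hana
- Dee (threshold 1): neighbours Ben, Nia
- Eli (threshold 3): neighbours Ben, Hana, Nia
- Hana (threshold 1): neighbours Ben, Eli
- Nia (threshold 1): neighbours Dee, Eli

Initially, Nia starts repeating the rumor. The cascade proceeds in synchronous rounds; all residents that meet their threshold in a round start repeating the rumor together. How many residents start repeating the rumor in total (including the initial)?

Round 1 — Nia starts repeating the rumor (initial).
Round 2 — checking thresholds:
  Dee: 1 of 2 neighbours ≥ 1, starts repeating the rumor.
  Eli: 1 of 3 neighbours < 3, not yet.
Round 3 — no new spreads; cascade stops.

2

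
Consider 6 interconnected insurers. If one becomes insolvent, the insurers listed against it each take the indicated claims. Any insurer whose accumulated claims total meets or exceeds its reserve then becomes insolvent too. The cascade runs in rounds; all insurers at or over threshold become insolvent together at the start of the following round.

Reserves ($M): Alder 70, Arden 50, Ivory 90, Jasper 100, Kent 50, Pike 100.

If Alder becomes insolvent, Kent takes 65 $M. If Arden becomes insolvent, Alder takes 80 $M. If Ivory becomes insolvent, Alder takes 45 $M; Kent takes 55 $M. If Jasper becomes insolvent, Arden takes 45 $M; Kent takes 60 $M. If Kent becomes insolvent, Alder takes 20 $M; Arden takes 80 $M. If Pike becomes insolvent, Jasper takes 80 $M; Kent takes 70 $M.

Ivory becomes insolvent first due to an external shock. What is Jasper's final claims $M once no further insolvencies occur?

Round 1 — Ivory becomes insolvent (initial).
  Alder: +45 → 45 < 70
  Kent: +55 → 55 ≥ 50
Round 2 — Kent becomes insolvent.
  Alder: +20 → 65 < 70
  Arden: +80 → 80 ≥ 50
Round 3 — Arden becomes insolvent.
  Alder: +80 → 145 ≥ 70
Round 4 — Alder becomes insolvent.
No further insolvencies.

0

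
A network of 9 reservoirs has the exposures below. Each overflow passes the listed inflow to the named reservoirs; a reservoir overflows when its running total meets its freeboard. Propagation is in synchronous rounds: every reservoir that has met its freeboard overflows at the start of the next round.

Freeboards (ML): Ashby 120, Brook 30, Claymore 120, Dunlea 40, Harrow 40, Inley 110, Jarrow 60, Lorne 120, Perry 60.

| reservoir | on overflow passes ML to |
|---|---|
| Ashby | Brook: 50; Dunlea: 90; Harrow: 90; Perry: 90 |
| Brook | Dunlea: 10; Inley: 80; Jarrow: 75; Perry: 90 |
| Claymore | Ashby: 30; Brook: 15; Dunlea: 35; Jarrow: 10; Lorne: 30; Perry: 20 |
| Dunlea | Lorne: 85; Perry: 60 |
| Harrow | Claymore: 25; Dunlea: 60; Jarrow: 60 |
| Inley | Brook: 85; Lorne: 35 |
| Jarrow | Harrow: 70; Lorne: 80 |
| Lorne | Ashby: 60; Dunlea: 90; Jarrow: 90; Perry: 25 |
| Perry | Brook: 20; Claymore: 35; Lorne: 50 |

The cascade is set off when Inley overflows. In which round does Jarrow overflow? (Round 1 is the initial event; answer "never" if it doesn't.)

Round 1 — Inley overflows (initial).
  Brook: +85 → 85 ≥ 30
  Lorne: +35 → 35 < 120
Round 2 — Brook overflows.
  Dunlea: +10 → 10 < 40
  Jarrow: +75 → 75 ≥ 60
  Perry: +90 → 90 ≥ 60
Round 3 — Jarrow, Perry overflow.
  Claymore: +35 → 35 < 120
  Harrow: +70 → 70 ≥ 40
  Lorne: +80+50 → 165 ≥ 120
Round 4 — Harrow, Lorne overflow.
  Ashby: +60 → 60 < 120
  Claymore: +25 → 60 < 120
  Dunlea: +60+90 → 160 ≥ 40
Round 5 — Dunlea overflows.
No further overflows.

3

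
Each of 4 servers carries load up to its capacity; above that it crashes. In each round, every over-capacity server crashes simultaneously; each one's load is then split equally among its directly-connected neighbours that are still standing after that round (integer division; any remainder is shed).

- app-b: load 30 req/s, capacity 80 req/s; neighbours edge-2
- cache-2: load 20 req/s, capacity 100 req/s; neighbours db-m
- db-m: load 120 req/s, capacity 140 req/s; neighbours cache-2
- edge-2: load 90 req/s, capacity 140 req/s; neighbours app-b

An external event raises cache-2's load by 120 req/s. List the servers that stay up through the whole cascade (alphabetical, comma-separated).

Round 1 — cache-2 at 140 > 100. cache-2 crashes.
  cache-2 sheds 140 req/s to db-m: 140 each.
    db-m: 120+140 = 260 > 140
Round 2 — db-m crashes.
  db-m sheds 260 req/s: no online neighbours, lost.
No further crashes.

app-b, edge-2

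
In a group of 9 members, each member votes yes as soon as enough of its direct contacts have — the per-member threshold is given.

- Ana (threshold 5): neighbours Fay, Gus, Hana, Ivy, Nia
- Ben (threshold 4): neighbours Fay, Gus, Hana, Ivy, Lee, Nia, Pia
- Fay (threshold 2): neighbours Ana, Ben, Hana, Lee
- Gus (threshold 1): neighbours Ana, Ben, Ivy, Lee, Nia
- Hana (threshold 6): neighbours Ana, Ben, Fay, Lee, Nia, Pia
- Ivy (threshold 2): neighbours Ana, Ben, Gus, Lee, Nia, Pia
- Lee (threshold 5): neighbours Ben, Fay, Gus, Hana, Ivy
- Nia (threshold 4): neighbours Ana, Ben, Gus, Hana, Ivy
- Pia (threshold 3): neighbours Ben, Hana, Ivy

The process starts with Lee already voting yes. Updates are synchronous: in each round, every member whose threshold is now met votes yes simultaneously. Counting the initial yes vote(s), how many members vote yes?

3

Round 1 — Lee votes yes (initial).
Round 2 — checking thresholds:
  Ben: 1 of 7 neighbours < 4, below threshold.
  Fay: 1 of 4 neighbours < 2, below threshold.
  Gus: 1 of 5 neighbours ≥ 1, votes yes.
  Hana: 1 of 6 neighbours < 6, below threshold.
  Ivy: 1 of 6 neighbours < 2, below threshold.
Round 3 — checking thresholds:
  Ana: 1 of 5 neighbours < 5, below threshold.
  Ben: 2 of 7 neighbours < 4, below threshold.
  Fay: 1 of 4 neighbours < 2, below threshold.
  Hana: 1 of 6 neighbours < 6, below threshold.
  Ivy: 2 of 6 neighbours ≥ 2, votes yes.
  Nia: 1 of 5 neighbours < 4, below threshold.
Round 4 — no new yes votes; cascade stops.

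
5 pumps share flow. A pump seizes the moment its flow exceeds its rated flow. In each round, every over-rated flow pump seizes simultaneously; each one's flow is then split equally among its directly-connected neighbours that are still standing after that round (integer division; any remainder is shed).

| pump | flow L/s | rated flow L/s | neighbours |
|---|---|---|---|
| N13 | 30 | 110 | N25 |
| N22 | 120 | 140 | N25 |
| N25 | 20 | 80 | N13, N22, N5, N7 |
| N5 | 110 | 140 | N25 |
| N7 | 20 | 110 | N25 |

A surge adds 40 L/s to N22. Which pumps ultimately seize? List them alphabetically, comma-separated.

N22, N25, N5

Round 1 — N22 at 160 > 140. N22 seizes.
  N22 sheds 160 L/s to N25: 160 each.
    N25: 20+160 = 180 > 80
Round 2 — N25 seizes.
  N25 sheds 180 L/s to N13, N5, N7: 60 each.
    N13: 30+60 = 90 ≤ 110
    N5: 110+60 = 170 > 140
    N7: 20+60 = 80 ≤ 110
Round 3 — N5 seizes.
  N5 sheds 170 L/s: no online neighbours, lost.
No further seizures.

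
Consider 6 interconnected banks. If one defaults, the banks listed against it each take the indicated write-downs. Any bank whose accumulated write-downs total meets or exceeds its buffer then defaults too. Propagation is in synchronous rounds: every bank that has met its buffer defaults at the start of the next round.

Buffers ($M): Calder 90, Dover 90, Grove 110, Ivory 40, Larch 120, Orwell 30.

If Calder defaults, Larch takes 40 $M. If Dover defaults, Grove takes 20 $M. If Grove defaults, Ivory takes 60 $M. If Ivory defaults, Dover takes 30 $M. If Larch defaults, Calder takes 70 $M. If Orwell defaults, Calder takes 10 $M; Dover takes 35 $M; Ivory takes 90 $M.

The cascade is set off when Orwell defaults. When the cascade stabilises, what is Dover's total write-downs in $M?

Round 1 — Orwell defaults (initial).
  Calder: +10 → 10 < 90
  Dover: +35 → 35 < 90
  Ivory: +90 → 90 ≥ 40
Round 2 — Ivory defaults.
  Dover: +30 → 65 < 90
No further defaults.

65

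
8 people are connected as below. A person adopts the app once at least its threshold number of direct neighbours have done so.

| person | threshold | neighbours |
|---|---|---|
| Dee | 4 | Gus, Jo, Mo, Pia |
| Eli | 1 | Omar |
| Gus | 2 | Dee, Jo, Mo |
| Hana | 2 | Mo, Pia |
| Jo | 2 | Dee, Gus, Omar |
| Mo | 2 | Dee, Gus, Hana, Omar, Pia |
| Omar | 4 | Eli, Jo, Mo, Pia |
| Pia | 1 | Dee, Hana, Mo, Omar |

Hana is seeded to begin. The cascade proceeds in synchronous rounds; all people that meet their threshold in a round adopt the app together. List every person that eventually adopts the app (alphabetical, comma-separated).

Hana, Mo, Pia

Round 1 — Hana adopts the app (initial).
Round 2 — checking thresholds:
  Mo: 1 of 5 neighbours < 2, not yet.
  Pia: 1 of 4 neighbours ≥ 1, adopts the app.
Round 3 — checking thresholds:
  Dee: 1 of 4 neighbours < 4, not yet.
  Mo: 2 of 5 neighbours ≥ 2, adopts the app.
  Omar: 1 of 4 neighbours < 4, not yet.
Round 4 — no new adoptions; cascade stops.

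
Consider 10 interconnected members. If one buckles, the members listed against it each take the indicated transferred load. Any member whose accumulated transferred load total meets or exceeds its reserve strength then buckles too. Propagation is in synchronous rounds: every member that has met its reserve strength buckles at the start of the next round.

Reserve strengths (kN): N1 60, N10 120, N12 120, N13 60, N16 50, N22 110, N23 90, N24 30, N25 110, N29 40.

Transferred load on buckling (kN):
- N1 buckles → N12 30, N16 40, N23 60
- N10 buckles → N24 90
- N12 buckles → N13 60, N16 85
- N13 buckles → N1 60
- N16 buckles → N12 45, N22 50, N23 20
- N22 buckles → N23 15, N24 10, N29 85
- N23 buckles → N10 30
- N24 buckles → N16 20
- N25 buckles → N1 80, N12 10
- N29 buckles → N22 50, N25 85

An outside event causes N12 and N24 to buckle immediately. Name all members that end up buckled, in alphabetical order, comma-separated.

N1, N12, N13, N16, N24

Round 1 — N12, N24 buckle (initial).
  N13: +60 → 60 ≥ 60
  N16: +85+20 → 105 ≥ 50
Round 2 — N13, N16 buckle.
  N1: +60 → 60 ≥ 60
  N22: +50 → 50 < 110
  N23: +20 → 20 < 90
Round 3 — N1 buckles.
  N23: +60 → 80 < 90
No further bucklings.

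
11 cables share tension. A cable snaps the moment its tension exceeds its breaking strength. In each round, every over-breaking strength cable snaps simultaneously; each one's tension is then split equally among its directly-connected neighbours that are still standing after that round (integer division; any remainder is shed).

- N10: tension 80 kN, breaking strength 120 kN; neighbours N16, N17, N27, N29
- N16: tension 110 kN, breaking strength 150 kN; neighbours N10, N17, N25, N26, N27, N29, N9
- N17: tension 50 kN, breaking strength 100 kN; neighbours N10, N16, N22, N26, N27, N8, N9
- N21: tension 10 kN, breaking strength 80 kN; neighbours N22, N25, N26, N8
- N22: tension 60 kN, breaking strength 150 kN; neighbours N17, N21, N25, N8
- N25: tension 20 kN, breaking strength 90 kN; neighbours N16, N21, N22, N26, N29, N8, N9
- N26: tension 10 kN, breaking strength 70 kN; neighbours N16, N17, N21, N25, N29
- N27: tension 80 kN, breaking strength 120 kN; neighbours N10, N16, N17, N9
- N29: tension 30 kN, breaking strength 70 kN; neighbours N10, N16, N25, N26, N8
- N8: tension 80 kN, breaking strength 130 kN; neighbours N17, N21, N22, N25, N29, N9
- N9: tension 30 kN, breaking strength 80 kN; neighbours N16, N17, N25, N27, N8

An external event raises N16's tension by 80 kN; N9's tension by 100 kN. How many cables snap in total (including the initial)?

11

Round 1 — N16 at 190 > 150; N9 at 130 > 80. N16, N9 snap.
  N16 sheds 190 kN to N10, N17, N25, N26, N27, N29: 31 each (4 lost).
    N10: 80+31 = 111 ≤ 120
    N17: 50+31 = 81 ≤ 100
    N25: 20+31 = 51 ≤ 90
    N26: 10+31 = 41 ≤ 70
    N27: 80+31 = 111 ≤ 120
    N29: 30+31 = 61 ≤ 70
  N9 sheds 130 kN to N17, N25, N27, N8: 32 each (2 lost).
    N17: 81+32 = 113 > 100
    N25: 51+32 = 83 ≤ 90
    N27: 111+32 = 143 > 120
    N8: 80+32 = 112 ≤ 130
Round 2 — N17, N27 snap.
  N17 sheds 113 kN to N10, N22, N26, N8: 28 each (1 lost).
    N10: 111+28 = 139 > 120
    N22: 60+28 = 88 ≤ 150
    N26: 41+28 = 69 ≤ 70
    N8: 112+28 = 140 > 130
  N27 sheds 143 kN to N10: 143 each.
    N10: 139+143 = 282 > 120
Round 3 — N10, N8 snap.
  N10 sheds 282 kN to N29: 282 each.
    N29: 61+282 = 343 > 70
  N8 sheds 140 kN to N21, N22, N25, N29: 35 each.
    N21: 10+35 = 45 ≤ 80
    N22: 88+35 = 123 ≤ 150
    N25: 83+35 = 118 > 90
    N29: 343+35 = 378 > 70
Round 4 — N25, N29 snap.
  N25 sheds 118 kN to N21, N22, N26: 39 each (1 lost).
    N21: 45+39 = 84 > 80
    N22: 123+39 = 162 > 150
    N26: 69+39 = 108 > 70
  N29 sheds 378 kN to N26: 378 each.
    N26: 108+378 = 486 > 70
Round 5 — N21, N22, N26 snap.
  N21 sheds 84 kN: no online neighbours, lost.
  N22 sheds 162 kN: no online neighbours, lost.
  N26 sheds 486 kN: no online neighbours, lost.
No further breaks.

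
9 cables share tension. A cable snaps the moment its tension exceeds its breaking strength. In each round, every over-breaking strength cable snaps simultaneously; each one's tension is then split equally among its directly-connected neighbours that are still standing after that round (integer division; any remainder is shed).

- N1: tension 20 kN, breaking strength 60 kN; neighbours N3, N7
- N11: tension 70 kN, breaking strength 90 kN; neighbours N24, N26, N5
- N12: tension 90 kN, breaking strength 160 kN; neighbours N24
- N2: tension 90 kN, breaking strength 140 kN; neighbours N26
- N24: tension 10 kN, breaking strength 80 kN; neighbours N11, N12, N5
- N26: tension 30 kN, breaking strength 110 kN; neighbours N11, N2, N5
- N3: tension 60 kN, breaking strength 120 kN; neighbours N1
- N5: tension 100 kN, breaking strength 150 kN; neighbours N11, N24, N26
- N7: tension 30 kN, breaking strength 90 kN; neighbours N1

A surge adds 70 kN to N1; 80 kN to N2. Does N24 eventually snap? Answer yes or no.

Round 1 — N1 at 90 > 60; N2 at 170 > 140. N1, N2 snap.
  N1 sheds 90 kN to N3, N7: 45 each.
    N3: 60+45 = 105 ≤ 120
    N7: 30+45 = 75 ≤ 90
  N2 sheds 170 kN to N26: 170 each.
    N26: 30+170 = 200 > 110
Round 2 — N26 snaps.
  N26 sheds 200 kN to N11, N5: 100 each.
    N11: 70+100 = 170 > 90
    N5: 100+100 = 200 > 150
Round 3 — N11, N5 snap.
  N11 sheds 170 kN to N24: 170 each.
    N24: 10+170 = 180 > 80
  N5 sheds 200 kN to N24: 200 each.
    N24: 180+200 = 380 > 80
Round 4 — N24 snaps.
  N24 sheds 380 kN to N12: 380 each.
    N12: 90+380 = 470 > 160
Round 5 — N12 snaps.
  N12 sheds 470 kN: no online neighbours, lost.
No further breaks.

yes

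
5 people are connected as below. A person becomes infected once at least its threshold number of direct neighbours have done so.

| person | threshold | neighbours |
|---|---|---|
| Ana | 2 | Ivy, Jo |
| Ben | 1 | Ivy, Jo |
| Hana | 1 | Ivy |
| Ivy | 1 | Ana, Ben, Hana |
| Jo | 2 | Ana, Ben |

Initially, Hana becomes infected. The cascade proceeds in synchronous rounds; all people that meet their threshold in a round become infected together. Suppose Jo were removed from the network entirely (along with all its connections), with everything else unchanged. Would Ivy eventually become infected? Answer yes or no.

yes

With Jo removed:
Round 1 — Hana becomes infected (initial).
Round 2 — checking thresholds:
  Ivy: 1 of 3 neighbours ≥ 1, becomes infected.
Round 3 — checking thresholds:
  Ana: 1 of 1 neighbours < 2, not yet.
  Ben: 1 of 1 neighbours ≥ 1, becomes infected.
Round 4 — no new infections; cascade stops.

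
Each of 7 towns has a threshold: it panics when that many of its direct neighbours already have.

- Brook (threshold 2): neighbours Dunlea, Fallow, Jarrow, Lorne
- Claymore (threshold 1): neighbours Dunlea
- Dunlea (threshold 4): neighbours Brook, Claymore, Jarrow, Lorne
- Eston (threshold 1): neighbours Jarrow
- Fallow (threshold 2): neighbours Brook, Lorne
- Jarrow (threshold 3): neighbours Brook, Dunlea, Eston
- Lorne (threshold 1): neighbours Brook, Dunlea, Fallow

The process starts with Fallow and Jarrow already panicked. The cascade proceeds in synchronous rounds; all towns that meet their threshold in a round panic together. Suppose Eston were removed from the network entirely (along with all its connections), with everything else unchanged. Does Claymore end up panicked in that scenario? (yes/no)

With Eston removed:
Round 1 — Fallow, Jarrow panic (initial).
Round 2 — checking thresholds:
  Brook: 2 of 4 neighbours ≥ 2, panics.
  Dunlea: 1 of 4 neighbours < 4, not yet.
  Lorne: 1 of 3 neighbours ≥ 1, panics.
Round 3 — no new panics; cascade stops.

no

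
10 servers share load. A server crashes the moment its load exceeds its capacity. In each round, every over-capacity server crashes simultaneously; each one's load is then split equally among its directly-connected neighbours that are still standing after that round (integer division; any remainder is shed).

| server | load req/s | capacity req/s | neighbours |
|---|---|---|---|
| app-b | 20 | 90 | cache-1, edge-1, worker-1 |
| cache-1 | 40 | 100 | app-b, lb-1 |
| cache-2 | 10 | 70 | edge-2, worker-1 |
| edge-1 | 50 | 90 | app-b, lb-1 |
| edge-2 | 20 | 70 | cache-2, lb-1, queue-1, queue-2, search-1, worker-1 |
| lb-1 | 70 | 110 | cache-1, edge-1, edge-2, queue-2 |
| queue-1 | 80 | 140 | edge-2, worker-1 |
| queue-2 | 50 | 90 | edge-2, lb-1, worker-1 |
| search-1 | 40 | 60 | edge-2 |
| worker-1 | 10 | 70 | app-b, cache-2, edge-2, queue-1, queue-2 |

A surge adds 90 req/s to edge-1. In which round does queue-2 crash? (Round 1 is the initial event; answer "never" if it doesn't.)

Round 1 — edge-1 at 140 > 90. edge-1 crashes.
  edge-1 sheds 140 req/s to app-b, lb-1: 70 each.
    app-b: 20+70 = 90 ≤ 90
    lb-1: 70+70 = 140 > 110
Round 2 — lb-1 crashes.
  lb-1 sheds 140 req/s to cache-1, edge-2, queue-2: 46 each (2 lost).
    cache-1: 40+46 = 86 ≤ 100
    edge-2: 20+46 = 66 ≤ 70
    queue-2: 50+46 = 96 > 90
Round 3 — queue-2 crashes.
  queue-2 sheds 96 req/s to edge-2, worker-1: 48 each.
    edge-2: 66+48 = 114 > 70
    worker-1: 10+48 = 58 ≤ 70
Round 4 — edge-2 crashes.
  edge-2 sheds 114 req/s to cache-2, queue-1, search-1, worker-1: 28 each (2 lost).
    cache-2: 10+28 = 38 ≤ 70
    queue-1: 80+28 = 108 ≤ 140
    search-1: 40+28 = 68 > 60
    worker-1: 58+28 = 86 > 70
Round 5 — search-1, worker-1 crash.
  search-1 sheds 68 req/s: no online neighbours, lost.
  worker-1 sheds 86 req/s to app-b, cache-2, queue-1: 28 each (2 lost).
    app-b: 90+28 = 118 > 90
    cache-2: 38+28 = 66 ≤ 70
    queue-1: 108+28 = 136 ≤ 140
Round 6 — app-b crashes.
  app-b sheds 118 req/s to cache-1: 118 each.
    cache-1: 86+118 = 204 > 100
Round 7 — cache-1 crashes.
  cache-1 sheds 204 req/s: no online neighbours, lost.
No further crashes.

3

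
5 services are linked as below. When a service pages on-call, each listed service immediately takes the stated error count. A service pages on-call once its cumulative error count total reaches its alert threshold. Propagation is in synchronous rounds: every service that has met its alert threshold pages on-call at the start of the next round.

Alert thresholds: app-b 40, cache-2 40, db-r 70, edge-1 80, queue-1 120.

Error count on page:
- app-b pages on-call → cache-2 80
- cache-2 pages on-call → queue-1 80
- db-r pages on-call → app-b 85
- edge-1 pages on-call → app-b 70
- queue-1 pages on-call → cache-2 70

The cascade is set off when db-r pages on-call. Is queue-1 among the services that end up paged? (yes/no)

Round 1 — db-r pages on-call (initial).
  app-b: +85 → 85 ≥ 40
Round 2 — app-b pages on-call.
  cache-2: +80 → 80 ≥ 40
Round 3 — cache-2 pages on-call.
  queue-1: +80 → 80 < 120
No further pages.

no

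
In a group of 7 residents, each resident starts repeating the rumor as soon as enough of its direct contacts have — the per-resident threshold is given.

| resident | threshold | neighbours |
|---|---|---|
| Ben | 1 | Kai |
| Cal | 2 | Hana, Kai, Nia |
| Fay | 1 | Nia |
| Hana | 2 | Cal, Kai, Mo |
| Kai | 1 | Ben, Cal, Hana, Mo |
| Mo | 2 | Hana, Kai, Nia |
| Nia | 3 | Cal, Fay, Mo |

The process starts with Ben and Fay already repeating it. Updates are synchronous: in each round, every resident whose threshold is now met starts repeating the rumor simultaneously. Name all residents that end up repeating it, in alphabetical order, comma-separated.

Round 1 — Ben, Fay start repeating the rumor (initial).
Round 2 — checking thresholds:
  Kai: 1 of 4 neighbours ≥ 1, starts repeating the rumor.
  Nia: 1 of 3 neighbours < 3, holds.
Round 3 — no new spreads; cascade stops.

Ben, Fay, Kai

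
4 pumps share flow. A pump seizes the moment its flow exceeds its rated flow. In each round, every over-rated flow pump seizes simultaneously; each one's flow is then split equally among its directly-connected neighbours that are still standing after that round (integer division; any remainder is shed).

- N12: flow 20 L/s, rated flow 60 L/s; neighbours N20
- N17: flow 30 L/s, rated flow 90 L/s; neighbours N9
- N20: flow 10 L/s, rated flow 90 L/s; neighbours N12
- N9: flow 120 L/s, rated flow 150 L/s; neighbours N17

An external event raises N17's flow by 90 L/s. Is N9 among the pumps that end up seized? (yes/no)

yes

Round 1 — N17 at 120 > 90. N17 seizes.
  N17 sheds 120 L/s to N9: 120 each.
    N9: 120+120 = 240 > 150
Round 2 — N9 seizes.
  N9 sheds 240 L/s: no online neighbours, lost.
No further seizures.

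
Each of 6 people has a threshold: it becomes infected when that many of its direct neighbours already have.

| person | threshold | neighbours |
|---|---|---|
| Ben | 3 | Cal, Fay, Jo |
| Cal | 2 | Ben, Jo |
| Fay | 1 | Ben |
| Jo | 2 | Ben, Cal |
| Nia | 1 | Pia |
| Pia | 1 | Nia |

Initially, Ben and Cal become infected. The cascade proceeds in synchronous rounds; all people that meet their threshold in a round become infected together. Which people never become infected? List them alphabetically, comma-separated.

Round 1 — Ben, Cal become infected (initial).
Round 2 — checking thresholds:
  Fay: 1 of 1 neighbours ≥ 1, becomes infected.
  Jo: 2 of 2 neighbours ≥ 2, becomes infected.
Round 3 — no new infections; cascade stops.

Nia, Pia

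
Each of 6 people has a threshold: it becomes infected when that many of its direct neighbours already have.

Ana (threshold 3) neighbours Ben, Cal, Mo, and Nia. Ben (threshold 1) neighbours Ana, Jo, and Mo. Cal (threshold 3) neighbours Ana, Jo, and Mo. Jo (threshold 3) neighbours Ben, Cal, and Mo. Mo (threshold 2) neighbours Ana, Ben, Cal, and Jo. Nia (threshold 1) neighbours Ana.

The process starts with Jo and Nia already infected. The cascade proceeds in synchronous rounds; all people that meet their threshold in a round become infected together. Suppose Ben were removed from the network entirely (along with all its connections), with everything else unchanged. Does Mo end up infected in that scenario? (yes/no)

no

With Ben removed:
Round 1 — Jo, Nia become infected (initial).
Round 2 — no new infections; cascade stops.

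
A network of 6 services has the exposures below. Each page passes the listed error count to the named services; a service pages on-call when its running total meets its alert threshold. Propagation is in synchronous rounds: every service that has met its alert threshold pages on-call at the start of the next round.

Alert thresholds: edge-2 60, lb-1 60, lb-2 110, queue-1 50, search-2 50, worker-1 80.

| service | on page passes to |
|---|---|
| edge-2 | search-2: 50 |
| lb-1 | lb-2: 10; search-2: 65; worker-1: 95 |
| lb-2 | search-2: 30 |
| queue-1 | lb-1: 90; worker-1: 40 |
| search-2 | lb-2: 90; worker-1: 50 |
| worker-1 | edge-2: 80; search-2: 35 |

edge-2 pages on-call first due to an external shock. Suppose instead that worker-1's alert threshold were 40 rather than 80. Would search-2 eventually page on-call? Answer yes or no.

With worker-1's alert threshold at 40:
Round 1 — edge-2 pages on-call (initial).
  search-2: +50 → 50 ≥ 50
Round 2 — search-2 pages on-call.
  lb-2: +90 → 90 < 110
  worker-1: +50 → 50 ≥ 40
Round 3 — worker-1 pages on-call.
No further pages.

yes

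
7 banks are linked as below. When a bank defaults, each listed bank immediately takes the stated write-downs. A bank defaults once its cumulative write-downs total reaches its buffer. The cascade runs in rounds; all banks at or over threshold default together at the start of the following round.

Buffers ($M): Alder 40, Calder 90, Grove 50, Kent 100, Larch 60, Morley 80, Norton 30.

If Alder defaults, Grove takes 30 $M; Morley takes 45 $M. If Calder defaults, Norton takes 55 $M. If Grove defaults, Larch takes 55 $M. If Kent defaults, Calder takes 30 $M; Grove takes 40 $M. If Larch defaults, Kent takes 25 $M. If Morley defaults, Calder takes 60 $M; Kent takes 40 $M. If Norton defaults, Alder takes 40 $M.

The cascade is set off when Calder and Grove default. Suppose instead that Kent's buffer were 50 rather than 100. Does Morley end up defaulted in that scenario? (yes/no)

With Kent's buffer at 50:
Round 1 — Calder, Grove default (initial).
  Larch: +55 → 55 < 60
  Norton: +55 → 55 ≥ 30
Round 2 — Norton defaults.
  Alder: +40 → 40 ≥ 40
Round 3 — Alder defaults.
  Morley: +45 → 45 < 80
No further defaults.

no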